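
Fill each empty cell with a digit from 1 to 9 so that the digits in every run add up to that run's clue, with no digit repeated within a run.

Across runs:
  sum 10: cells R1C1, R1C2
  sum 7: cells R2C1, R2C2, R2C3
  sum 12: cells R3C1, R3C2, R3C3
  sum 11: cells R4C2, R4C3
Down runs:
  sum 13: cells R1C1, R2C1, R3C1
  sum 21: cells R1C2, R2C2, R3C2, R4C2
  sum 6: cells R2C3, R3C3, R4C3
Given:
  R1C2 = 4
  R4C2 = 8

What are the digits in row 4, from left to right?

7 in 3 cells must be {1,2,4}; 6 in 3 cells must be {1,2,3}.
R1C1 = 10 − 4 = 6 completes the 10 across.
Given what's placed, R2C2 must be 2 to fit the 7 across and 21 down.
R2C3 = 1: the only remaining digit allowed by both the 7 across and the 6 down.
R3C2 = 21 − 14 = 7 completes the 21 down.
R4C3 = 11 − 8 = 3 completes the 11 across.

8 3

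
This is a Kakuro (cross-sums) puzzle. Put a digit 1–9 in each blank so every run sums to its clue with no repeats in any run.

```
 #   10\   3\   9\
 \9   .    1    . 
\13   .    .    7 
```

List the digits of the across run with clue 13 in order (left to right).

3 in 2 cells must be {1,2}.
R1C3 = 9 − 7 = 2 completes the 9 down.
R2C2 = 3 − 1 = 2 completes the 3 down.
R1C1 = 9 − 3 = 6 completes the 9 across.
R2C1 = 13 − 9 = 4 completes the 13 across.

4 2 7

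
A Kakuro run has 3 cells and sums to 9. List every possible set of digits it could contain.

{1,2,6}; {1,3,5}; {2,3,4}

3 distinct digits from 1–9 sum between 6 and 24.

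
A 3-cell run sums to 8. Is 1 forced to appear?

Every partition of 8 into 3 distinct digits includes 1: {1,2,5}, {1,3,4}.

Yes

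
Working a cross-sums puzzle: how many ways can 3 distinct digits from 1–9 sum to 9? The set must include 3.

2

3 distinct digits from 1–9 sum between 6 and 24.
Keeping only sets containing 3.
Enumerating: {1,3,5}, {2,3,4}.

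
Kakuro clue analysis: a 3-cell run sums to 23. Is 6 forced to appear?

The only way to make 23 from 3 distinct digits is {6,8,9}, which contains 6.

Yes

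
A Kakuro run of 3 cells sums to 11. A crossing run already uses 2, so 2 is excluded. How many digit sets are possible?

2

3 distinct digits from 1–9 sum between 6 and 24.
Dropping sets that contain 2.
Enumerating: {1,3,7}, {1,4,6}.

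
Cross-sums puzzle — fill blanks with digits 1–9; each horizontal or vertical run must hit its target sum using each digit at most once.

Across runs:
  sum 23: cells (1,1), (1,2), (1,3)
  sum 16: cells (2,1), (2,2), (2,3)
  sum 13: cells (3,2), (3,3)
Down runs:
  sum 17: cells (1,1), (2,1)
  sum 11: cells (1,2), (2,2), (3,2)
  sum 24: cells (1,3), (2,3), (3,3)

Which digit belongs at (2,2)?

1

23 in 3 cells must be {6,8,9}; 17 in 2 cells must be {8,9}; 24 in 3 cells must be {7,8,9}.
Nothing is forced directly, so branch on (1,2), whose candidates are 6 or 8. If (1,2) = 8: that forces (1,1) = 9, after which (1,3) would have to be in {6} for the 23 across but in {7,8,9} for the 24 down — contradiction. So (1,2) = 6.
Given what's placed, (3,2) must be 4 to fit the 13 across and 11 down.
(3,3) = 13 − 4 = 9 completes the 13 across.
(1,3) = 8: the only remaining digit allowed by both the 23 across and the 24 down.
(2,2) = 11 − 10 = 1 completes the 11 down.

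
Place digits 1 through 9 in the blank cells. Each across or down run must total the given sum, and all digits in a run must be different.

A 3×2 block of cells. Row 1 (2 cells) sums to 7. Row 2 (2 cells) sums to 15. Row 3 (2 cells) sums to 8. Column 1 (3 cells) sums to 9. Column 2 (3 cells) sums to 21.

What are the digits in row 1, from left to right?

2 5

The 15 across and the 9 down share only 6, so (2,1) = 6.
(2,2) = 15 − 6 = 9 completes the 15 across.
Nothing is forced directly, so branch on (1,1), whose candidates are 1 or 2. If (1,1) = 1: then (1,2) would have to be in {6} for the 7 across but in {4,5,7,8} for the 21 down — contradiction. So (1,1) = 2.
(1,2) = 7 − 2 = 5 completes the 7 across.
(3,1) = 9 − 8 = 1 completes the 9 down.
(3,2) = 8 − 1 = 7 completes the 8 across.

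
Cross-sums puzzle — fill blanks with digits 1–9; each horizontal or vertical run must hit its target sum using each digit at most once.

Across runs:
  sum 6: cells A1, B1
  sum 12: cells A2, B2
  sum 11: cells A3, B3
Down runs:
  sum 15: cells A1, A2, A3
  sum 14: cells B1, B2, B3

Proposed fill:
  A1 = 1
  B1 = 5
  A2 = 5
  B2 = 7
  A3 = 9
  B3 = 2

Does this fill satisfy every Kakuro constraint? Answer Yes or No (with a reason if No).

Across: 1+5=6; 5+7=12; 9+2=11. Down: 1+5+9=15; 5+7+2=14. No digit repeats within any run.

Yes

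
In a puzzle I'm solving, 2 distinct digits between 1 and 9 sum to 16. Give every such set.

{7,9}

2 distinct digits from 1–9 sum between 3 and 17.
Only one set works: {7,9}.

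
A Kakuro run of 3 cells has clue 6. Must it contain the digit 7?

No

The only way to make 6 from 3 distinct digits is {1,2,3}, which does not contain 7.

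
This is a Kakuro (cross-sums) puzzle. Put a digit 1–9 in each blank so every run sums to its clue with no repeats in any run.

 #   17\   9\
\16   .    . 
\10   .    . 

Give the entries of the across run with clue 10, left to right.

16 in 2 cells must be {7,9}; 17 in 2 cells must be {8,9}.
The 16 across and the 17 down share only 9, so R1C1 = 9.
R1C2 = 16 − 9 = 7 completes the 16 across.
R2C1 = 17 − 9 = 8 completes the 17 down.
R2C2 = 10 − 8 = 2 completes the 10 across.

8 2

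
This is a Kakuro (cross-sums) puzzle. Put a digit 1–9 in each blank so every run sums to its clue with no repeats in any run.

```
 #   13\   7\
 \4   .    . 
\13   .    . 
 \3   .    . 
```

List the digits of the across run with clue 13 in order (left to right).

9, 4

4 in 2 cells must be {1,3}; 3 in 2 cells must be {1,2}; 7 in 3 cells must be {1,2,4}.
The 4 across and the 7 down share only 1, so R1C2 = 1.
Given what's placed, R2C2 must be 4 to fit the 13 across and 7 down.
R3C2 = 7 − 5 = 2 completes the 7 down.
R1C1 = 4 − 1 = 3 completes the 4 across.
R2C1 = 13 − 4 = 9 completes the 13 across.
R3C1 = 3 − 2 = 1 completes the 3 across.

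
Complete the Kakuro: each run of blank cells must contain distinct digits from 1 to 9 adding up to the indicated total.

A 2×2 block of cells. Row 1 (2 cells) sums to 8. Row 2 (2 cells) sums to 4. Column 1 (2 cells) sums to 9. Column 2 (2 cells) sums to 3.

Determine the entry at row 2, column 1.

4 in 2 cells must be {1,3}; 3 in 2 cells must be {1,2}.
The 4 across and the 3 down share only 1, so (2,2) = 1.
(1,2) = 3 − 1 = 2 completes the 3 down.
(2,1) = 4 − 1 = 3 completes the 4 across.
(1,1) = 8 − 2 = 6 completes the 8 across.

3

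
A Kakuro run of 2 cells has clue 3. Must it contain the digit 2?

The only way to make 3 from 2 distinct digits is {1,2}, which contains 2.

Yes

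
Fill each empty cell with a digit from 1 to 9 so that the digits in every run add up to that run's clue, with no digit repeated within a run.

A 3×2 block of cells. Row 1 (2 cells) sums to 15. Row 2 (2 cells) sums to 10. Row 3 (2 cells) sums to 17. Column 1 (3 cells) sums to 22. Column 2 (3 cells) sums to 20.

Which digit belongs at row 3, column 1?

17 in 2 cells must be {8,9}.
Nothing is forced directly, so branch on (3,1), whose candidates are 8 or 9. If (3,1) = 8: that forces (1,1) = 9, (1,2) = 6, after which (2,1) would have to be in {1,2,3,4,6,7,8,9} for the 10 across but in {5} for the 22 down — contradiction. So (3,1) = 9.
(3,2) = 17 − 9 = 8 completes the 17 across.
Nothing is forced directly, so branch on (1,2), whose candidates are 7 or 9. If (1,2) = 7: that forces (1,1) = 8, after which (2,1) would have to be in {1,2,3,4,6,7,8,9} for the 10 across but in {5} for the 22 down — contradiction. So (1,2) = 9.
(1,1) = 15 − 9 = 6 completes the 15 across.
(2,1) = 22 − 15 = 7 completes the 22 down.
(2,2) = 10 − 7 = 3 completes the 10 across.

9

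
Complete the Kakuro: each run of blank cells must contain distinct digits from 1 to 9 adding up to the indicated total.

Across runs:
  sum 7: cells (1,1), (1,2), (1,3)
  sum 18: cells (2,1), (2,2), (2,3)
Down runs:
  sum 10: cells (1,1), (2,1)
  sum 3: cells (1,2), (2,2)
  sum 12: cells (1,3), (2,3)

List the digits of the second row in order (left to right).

7 in 3 cells must be {1,2,4}; 3 in 2 cells must be {1,2}.
The 7 across and the 12 down share only 4, so (1,3) = 4.
(2,3) = 12 − 4 = 8 completes the 12 down.
Given what's placed, (2,2) must be 1 to fit the 18 across and 3 down.
(1,2) = 3 − 1 = 2 completes the 3 down.
(2,1) = 18 − 9 = 9 completes the 18 across.
(1,1) = 7 − 6 = 1 completes the 7 across.

9, 1, 8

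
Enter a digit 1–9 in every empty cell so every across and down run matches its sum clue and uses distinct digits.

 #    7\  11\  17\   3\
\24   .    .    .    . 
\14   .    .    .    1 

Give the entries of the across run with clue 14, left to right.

17 in 2 cells must be {8,9}; 3 in 2 cells must be {1,2}.
R1C4 = 3 − 1 = 2 completes the 3 down.
Given what's placed, R2C3 must be 8 to fit the 14 across and 17 down.
R1C3 = 17 − 8 = 9 completes the 17 down.
Nothing is forced directly, so branch on R2C1, whose candidates are 2 or 3. If R2C1 = 3: then R1C1 would have to be in {5,6,7,8} for the 24 across but in {4} for the 7 down — contradiction. So R2C1 = 2.
R1C1 = 7 − 2 = 5 completes the 7 down.
R1C2 = 24 − 16 = 8 completes the 24 across.
R2C2 = 14 − 11 = 3 completes the 14 across.

2 3 8 1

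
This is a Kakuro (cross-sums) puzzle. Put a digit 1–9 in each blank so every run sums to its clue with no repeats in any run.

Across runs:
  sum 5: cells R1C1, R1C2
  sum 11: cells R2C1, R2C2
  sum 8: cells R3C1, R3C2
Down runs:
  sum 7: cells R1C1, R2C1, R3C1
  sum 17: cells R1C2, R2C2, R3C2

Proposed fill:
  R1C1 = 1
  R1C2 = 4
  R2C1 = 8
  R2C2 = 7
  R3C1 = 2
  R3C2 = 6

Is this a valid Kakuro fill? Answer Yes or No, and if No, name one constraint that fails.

No — the down run R1C1–R3C1 sums to 11, not 7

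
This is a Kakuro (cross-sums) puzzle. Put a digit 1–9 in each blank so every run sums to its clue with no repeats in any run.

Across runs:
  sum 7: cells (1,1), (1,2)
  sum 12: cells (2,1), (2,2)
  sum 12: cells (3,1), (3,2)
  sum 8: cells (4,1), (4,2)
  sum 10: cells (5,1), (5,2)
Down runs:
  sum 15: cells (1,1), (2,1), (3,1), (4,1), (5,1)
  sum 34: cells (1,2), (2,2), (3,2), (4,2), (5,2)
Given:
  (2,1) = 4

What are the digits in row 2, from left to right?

4 8

15 in 5 cells must be {1,2,3,4,5}; 34 in 5 cells must be {4,6,7,8,9}.
(2,2) = 12 − 4 = 8 completes the 12 across.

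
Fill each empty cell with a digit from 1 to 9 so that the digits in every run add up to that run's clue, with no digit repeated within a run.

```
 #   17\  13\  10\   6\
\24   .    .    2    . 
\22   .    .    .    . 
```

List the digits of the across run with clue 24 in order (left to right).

17 in 2 cells must be {8,9}.
R1C4 = 5: the only remaining digit allowed by both the 24 across and the 6 down.
R2C3 = 10 − 2 = 8 completes the 10 down.
R2C4 = 6 − 5 = 1 completes the 6 down.
Given what's placed, R2C1 must be 9 to fit the 22 across and 17 down.
R2C2 = 22 − 18 = 4 completes the 22 across.
R1C1 = 17 − 9 = 8 completes the 17 down.
R1C2 = 24 − 15 = 9 completes the 24 across.

8 9 2 5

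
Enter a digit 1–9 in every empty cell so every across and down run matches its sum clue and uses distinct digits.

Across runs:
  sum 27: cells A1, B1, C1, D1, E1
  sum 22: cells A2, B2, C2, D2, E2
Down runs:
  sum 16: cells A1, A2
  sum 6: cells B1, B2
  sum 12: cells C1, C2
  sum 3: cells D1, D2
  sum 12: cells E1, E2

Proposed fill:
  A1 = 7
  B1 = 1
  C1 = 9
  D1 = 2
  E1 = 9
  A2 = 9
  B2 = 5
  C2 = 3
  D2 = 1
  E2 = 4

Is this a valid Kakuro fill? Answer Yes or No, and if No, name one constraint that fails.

No — the across run A1–E1 sums to 28, not 27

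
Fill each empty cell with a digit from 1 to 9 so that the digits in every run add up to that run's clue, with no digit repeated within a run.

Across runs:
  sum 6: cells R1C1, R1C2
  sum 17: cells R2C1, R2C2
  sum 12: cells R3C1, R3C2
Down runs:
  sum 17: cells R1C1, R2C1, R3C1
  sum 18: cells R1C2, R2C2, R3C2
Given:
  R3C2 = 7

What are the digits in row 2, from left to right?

8 9

17 in 2 cells must be {8,9}.
R3C1 = 12 − 7 = 5 completes the 12 across.
R1C1 = 4: the only remaining digit allowed by both the 6 across and the 17 down.
R1C2 = 6 − 4 = 2 completes the 6 across.
R2C1 = 17 − 9 = 8 completes the 17 down.
R2C2 = 17 − 8 = 9 completes the 17 across.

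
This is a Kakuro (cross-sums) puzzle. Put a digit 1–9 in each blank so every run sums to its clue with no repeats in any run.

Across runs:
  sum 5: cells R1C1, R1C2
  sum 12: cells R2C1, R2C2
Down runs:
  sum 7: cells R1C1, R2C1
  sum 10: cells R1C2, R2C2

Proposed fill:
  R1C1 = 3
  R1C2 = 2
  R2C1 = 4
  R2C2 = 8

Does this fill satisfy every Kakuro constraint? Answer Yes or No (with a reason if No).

Yes

Across: 3+2=5; 4+8=12. Down: 3+4=7; 2+8=10. No digit repeats within any run.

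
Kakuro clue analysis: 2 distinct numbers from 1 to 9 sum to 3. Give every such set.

{1,2}

2 distinct digits from 1–9 sum between 3 and 17.
Only one set works: {1,2}.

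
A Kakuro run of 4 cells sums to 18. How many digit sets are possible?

11

4 distinct digits from 1–9 sum between 10 and 30.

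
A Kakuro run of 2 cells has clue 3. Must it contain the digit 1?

The only way to make 3 from 2 distinct digits is {1,2}, which contains 1.

Yes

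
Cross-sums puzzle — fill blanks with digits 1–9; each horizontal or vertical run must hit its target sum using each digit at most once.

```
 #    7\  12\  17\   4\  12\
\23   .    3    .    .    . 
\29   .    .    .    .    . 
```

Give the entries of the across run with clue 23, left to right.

2 3 9 1 8

17 in 2 cells must be {8,9}; 4 in 2 cells must be {1,3}.
Given what's placed, R1C4 must be 1 to fit the 23 across and 4 down.
R2C2 = 12 − 3 = 9 completes the 12 down.
Given what's placed, R2C3 must be 8 to fit the 29 across and 17 down.
R2C4 = 4 − 1 = 3 completes the 4 down.
R1C3 = 17 − 8 = 9 completes the 17 down.
Nothing is forced directly, so branch on R1C5, whose candidates are 4 or 8. If R1C5 = 4: that forces R1C1 = 6, after which R2C1 would have to be in {2,4,5,7} for the 29 across but in {1} for the 7 down — contradiction. So R1C5 = 8.
R1C1 = 23 − 21 = 2 completes the 23 across.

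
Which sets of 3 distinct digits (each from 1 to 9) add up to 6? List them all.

{1,2,3}

3 distinct digits from 1–9 sum between 6 and 24.
Only one set works: {1,2,3}.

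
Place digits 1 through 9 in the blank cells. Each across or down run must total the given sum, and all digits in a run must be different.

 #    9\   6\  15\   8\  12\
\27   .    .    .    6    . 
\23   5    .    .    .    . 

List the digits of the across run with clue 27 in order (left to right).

4, 5, 9, 6, 3

R1C1 = 9 − 5 = 4 completes the 9 down.
R2C4 = 8 − 6 = 2 completes the 8 down.
Nothing is forced directly, so branch on R2C2, whose candidates are 1 or 4. If R2C2 = 4: that forces R1C2 = 2, R2C3 = 9, R2C5 = 3, after which R1C3 would have to be in {7,8} for the 27 across but in {6} for the 15 down — contradiction. So R2C2 = 1.
R1C2 = 6 − 1 = 5 completes the 6 down.
R1C3 = 9: the only remaining digit allowed by both the 27 across and the 15 down.
R1C5 = 27 − 24 = 3 completes the 27 across.
R2C3 = 15 − 9 = 6 completes the 15 down.
R2C5 = 23 − 14 = 9 completes the 23 across.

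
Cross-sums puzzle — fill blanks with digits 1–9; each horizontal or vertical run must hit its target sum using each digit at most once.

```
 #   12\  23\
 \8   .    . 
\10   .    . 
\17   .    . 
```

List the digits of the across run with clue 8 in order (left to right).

17 in 2 cells must be {8,9}; 23 in 3 cells must be {6,8,9}.
The 8 across and the 23 down share only 6, so R1C2 = 6.
R1C1 = 8 − 6 = 2 completes the 8 across.
Given what's placed, R3C1 must be 9 to fit the 17 across and 12 down.
R3C2 = 17 − 9 = 8 completes the 17 across.
R2C1 = 12 − 11 = 1 completes the 12 down.
R2C2 = 10 − 1 = 9 completes the 10 across.

2 6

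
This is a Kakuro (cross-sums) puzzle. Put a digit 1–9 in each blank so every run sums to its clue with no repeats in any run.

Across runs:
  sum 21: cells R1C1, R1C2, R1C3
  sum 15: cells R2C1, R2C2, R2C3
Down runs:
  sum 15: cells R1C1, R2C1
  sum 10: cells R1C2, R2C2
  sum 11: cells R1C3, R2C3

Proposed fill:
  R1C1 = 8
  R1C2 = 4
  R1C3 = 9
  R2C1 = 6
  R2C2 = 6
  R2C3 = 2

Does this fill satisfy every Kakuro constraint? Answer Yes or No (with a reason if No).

No — the across run R2C1–R2C3 sums to 14, not 15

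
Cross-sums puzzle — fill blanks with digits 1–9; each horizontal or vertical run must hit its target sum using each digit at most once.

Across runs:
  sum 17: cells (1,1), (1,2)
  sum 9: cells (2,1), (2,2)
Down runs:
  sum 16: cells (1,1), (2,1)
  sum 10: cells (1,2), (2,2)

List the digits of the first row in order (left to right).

17 in 2 cells must be {8,9}; 16 in 2 cells must be {7,9}.
The 17 across and the 16 down share only 9, so (1,1) = 9.
(1,2) = 17 − 9 = 8 completes the 17 across.
(2,1) = 16 − 9 = 7 completes the 16 down.
(2,2) = 9 − 7 = 2 completes the 9 across.

9 8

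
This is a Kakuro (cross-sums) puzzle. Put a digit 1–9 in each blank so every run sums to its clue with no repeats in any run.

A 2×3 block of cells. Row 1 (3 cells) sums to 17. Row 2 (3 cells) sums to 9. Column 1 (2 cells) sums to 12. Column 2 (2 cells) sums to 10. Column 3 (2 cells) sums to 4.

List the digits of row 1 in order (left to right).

4 in 2 cells must be {1,3}.
Nothing is forced directly, so branch on (2,1), whose candidates are 3 or 4 or 5. If (2,1) = 3: that forces (1,1) = 9, (2,3) = 1, (1,3) = 3, after which (2,2) would have to be in {5} for the 9 across but in {1,2,3,4,6,7,8,9} for the 10 down — contradiction. If (2,1) = 4: that forces (1,1) = 8, (1,3) = 3, after which (2,3) would have to be in {2,3} for the 9 across but in {1} for the 4 down — contradiction. So (2,1) = 5.
(1,1) = 12 − 5 = 7 completes the 12 down.
Given what's placed, (1,3) must be 1 to fit the 17 across and 4 down.
(2,3) = 4 − 1 = 3 completes the 4 down.
(1,2) = 17 − 8 = 9 completes the 17 across.
(2,2) = 9 − 8 = 1 completes the 9 across.

7 9 1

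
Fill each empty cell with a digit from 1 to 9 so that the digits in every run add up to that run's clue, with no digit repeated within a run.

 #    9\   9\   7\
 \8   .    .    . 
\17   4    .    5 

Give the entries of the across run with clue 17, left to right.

4 8 5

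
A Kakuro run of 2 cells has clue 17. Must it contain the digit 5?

No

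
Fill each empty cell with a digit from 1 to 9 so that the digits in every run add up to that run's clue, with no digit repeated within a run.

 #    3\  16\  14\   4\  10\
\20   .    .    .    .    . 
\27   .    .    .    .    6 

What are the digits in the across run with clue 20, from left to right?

2, 7, 6, 1, 4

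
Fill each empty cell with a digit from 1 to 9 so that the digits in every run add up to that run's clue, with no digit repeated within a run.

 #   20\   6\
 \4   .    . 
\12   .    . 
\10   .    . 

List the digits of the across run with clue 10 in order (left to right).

4 in 2 cells must be {1,3}; 6 in 3 cells must be {1,2,3}.
The 4 across and the 20 down share only 3, so R1C1 = 3.
R1C2 = 4 − 3 = 1 completes the 4 across.
Given what's placed, R2C2 must be 3 to fit the 12 across and 6 down.
R3C2 = 6 − 4 = 2 completes the 6 down.
R2C1 = 12 − 3 = 9 completes the 12 across.
R3C1 = 10 − 2 = 8 completes the 10 across.

8, 2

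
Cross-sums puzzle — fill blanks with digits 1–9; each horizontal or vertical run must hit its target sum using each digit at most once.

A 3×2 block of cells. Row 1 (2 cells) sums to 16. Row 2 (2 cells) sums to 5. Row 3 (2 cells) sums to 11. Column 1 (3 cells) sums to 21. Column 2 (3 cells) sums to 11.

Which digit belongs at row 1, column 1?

9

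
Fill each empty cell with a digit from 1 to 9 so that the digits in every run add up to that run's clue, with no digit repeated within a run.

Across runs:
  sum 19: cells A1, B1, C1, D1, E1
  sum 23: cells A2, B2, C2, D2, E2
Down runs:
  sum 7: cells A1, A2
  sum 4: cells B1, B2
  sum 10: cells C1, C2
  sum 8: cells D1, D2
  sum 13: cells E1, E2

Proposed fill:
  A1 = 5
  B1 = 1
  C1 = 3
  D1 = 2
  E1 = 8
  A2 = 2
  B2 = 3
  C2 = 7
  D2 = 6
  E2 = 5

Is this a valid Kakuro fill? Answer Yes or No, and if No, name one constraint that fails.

Across: 5+1+3+2+8=19; 2+3+7+6+5=23. Down: 5+2=7; 1+3=4; 3+7=10; 2+6=8; 8+5=13. No digit repeats within any run.

Yes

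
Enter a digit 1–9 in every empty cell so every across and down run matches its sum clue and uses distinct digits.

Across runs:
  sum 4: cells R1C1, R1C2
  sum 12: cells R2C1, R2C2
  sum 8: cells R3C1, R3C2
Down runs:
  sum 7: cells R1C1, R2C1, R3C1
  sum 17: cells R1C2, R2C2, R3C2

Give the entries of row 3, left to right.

4 in 2 cells must be {1,3}; 7 in 3 cells must be {1,2,4}.
The 4 across and the 7 down share only 1, so R1C1 = 1.
R1C2 = 4 − 1 = 3 completes the 4 across.
Given what's placed, R2C1 must be 4 to fit the 12 across and 7 down.
R2C2 = 12 − 4 = 8 completes the 12 across.
R3C1 = 7 − 5 = 2 completes the 7 down.
R3C2 = 8 − 2 = 6 completes the 8 across.

2 6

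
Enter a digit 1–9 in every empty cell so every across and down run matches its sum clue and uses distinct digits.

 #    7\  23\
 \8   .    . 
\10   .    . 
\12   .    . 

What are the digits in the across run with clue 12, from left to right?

4 8

7 in 3 cells must be {1,2,4}; 23 in 3 cells must be {6,8,9}.
The 8 across and the 23 down share only 6, so R1C2 = 6.
The 12 across and the 7 down share only 4, so R3C1 = 4.
R3C2 = 12 − 4 = 8 completes the 12 across.
R1C1 = 8 − 6 = 2 completes the 8 across.
R2C1 = 7 − 6 = 1 completes the 7 down.
R2C2 = 10 − 1 = 9 completes the 10 across.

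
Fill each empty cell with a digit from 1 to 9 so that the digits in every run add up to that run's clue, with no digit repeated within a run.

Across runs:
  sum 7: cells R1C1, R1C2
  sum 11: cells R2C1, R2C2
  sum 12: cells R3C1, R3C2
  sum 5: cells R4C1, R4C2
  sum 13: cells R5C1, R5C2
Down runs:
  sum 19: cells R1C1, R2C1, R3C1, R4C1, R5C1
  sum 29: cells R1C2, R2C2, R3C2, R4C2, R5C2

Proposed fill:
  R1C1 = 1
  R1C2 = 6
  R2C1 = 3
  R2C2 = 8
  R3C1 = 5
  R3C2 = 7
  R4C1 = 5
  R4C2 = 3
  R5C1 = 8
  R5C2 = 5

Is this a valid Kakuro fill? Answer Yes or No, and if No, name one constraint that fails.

No — the down run R1C1–R5C1 sums to 22, not 19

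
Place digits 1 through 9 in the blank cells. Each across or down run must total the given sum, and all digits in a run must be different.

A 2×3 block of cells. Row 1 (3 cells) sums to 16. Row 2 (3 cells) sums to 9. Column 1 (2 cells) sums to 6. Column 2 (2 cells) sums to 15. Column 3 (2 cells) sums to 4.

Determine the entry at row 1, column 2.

9

4 in 2 cells must be {1,3}.
The 9 across and the 15 down share only 6, so (2,2) = 6.
Given what's placed, (2,3) must be 1 to fit the 9 across and 4 down.
(1,2) = 15 − 6 = 9 completes the 15 down.
(1,3) = 4 − 1 = 3 completes the 4 down.
(2,1) = 9 − 7 = 2 completes the 9 across.
(1,1) = 16 − 12 = 4 completes the 16 across.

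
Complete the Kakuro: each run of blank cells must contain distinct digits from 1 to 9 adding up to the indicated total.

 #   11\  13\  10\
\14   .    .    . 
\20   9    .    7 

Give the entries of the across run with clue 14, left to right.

R1C1 = 11 − 9 = 2 completes the 11 down.
R1C3 = 10 − 7 = 3 completes the 10 down.
R2C2 = 20 − 16 = 4 completes the 20 across.
R1C2 = 14 − 5 = 9 completes the 14 across.

2, 9, 3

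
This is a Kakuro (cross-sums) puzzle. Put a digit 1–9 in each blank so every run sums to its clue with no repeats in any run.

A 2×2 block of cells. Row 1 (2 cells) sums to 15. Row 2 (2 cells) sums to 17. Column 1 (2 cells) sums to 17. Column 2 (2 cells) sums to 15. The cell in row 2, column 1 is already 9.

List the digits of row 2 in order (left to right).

17 in 2 cells must be {8,9}.
(1,1) = 17 − 9 = 8 completes the 17 down.
(1,2) = 15 − 8 = 7 completes the 15 across.
(2,2) = 17 − 9 = 8 completes the 17 across.

9 8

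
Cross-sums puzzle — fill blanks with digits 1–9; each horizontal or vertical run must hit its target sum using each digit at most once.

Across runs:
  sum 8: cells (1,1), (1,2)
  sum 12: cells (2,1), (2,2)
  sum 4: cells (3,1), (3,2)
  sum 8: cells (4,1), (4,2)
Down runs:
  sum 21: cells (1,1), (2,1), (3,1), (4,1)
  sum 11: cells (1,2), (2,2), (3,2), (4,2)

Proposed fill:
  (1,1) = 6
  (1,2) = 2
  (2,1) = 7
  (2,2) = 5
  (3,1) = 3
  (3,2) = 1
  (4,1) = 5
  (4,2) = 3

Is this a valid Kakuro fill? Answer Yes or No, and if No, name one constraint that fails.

Yes

Across: 6+2=8; 7+5=12; 3+1=4; 5+3=8. Down: 6+7+3+5=21; 2+5+1+3=11. No digit repeats within any run.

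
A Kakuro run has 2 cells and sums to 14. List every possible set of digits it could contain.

{5,9}; {6,8}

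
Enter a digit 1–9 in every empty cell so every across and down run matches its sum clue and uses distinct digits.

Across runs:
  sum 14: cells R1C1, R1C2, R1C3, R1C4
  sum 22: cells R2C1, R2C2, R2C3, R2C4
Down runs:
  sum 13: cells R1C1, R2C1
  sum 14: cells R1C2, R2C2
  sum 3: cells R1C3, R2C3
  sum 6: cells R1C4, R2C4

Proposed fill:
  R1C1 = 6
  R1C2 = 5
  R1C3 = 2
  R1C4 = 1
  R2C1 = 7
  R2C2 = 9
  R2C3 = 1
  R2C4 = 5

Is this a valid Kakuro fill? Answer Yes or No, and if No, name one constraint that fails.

Yes

Across: 6+5+2+1=14; 7+9+1+5=22. Down: 6+7=13; 5+9=14; 2+1=3; 1+5=6. No digit repeats within any run.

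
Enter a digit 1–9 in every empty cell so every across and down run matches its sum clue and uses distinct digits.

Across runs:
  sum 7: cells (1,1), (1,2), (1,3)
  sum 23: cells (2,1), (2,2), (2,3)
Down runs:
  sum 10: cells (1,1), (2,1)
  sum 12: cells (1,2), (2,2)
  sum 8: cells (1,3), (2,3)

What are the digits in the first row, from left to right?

7 in 3 cells must be {1,2,4}; 23 in 3 cells must be {6,8,9}.
The 7 across and the 12 down share only 4, so (1,2) = 4.
(2,2) = 12 − 4 = 8 completes the 12 down.
Given what's placed, (2,3) must be 6 to fit the 23 across and 8 down.
(1,3) = 8 − 6 = 2 completes the 8 down.
(2,1) = 23 − 14 = 9 completes the 23 across.
(1,1) = 7 − 6 = 1 completes the 7 across.

1 4 2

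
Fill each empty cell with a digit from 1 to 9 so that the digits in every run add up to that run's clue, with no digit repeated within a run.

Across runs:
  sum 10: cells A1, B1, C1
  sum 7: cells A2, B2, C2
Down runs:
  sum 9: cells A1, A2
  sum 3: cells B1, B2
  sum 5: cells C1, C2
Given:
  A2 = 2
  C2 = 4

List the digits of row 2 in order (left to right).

2, 1, 4

7 in 3 cells must be {1,2,4}; 3 in 2 cells must be {1,2}.
A1 = 9 − 2 = 7 completes the 9 down.
C1 = 5 − 4 = 1 completes the 5 down.
B2 = 7 − 6 = 1 completes the 7 across.
B1 = 10 − 8 = 2 completes the 10 across.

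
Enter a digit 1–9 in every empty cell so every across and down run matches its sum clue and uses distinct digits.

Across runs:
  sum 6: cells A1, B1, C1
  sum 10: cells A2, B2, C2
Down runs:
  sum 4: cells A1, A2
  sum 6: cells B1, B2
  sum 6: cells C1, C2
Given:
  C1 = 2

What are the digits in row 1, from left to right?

6 in 3 cells must be {1,2,3}; 4 in 2 cells must be {1,3}.
B1 = 1: the only remaining digit allowed by both the 6 across and the 6 down.
B2 = 6 − 1 = 5 completes the 6 down.
C2 = 6 − 2 = 4 completes the 6 down.
A1 = 6 − 3 = 3 completes the 6 across.
A2 = 10 − 9 = 1 completes the 10 across.

3, 1, 2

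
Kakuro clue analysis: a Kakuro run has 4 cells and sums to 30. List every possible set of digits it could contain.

4 distinct digits from 1–9 sum between 10 and 30.
Only one set works: {6,7,8,9}.

{6,7,8,9}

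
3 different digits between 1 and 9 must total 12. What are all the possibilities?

3 distinct digits from 1–9 sum between 6 and 24.

{1,2,9}; {1,3,8}; {1,4,7}; {1,5,6}; {2,3,7}; {2,4,6}; {3,4,5}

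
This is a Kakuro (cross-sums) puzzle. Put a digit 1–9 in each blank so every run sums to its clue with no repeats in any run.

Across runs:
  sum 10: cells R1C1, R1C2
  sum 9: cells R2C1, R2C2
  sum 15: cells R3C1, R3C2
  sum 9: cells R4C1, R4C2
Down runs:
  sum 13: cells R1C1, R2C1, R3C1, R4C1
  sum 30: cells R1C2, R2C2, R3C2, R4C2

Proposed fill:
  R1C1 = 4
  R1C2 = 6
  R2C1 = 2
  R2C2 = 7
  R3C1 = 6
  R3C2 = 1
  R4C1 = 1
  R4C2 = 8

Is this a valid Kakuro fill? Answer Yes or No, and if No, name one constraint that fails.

No — the down run R1C2–R4C2 sums to 22, not 30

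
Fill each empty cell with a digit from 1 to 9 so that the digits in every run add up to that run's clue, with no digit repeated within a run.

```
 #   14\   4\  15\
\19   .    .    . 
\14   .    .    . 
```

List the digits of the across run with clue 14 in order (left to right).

5 1 8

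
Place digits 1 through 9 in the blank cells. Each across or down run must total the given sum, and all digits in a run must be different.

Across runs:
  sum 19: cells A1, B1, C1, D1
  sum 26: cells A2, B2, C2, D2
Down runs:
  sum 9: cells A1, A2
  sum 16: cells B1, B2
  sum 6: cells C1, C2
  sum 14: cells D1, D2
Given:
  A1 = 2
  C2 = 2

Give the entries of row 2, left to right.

16 in 2 cells must be {7,9}.
C1 = 6 − 2 = 4 completes the 6 down.
A2 = 9 − 2 = 7 completes the 9 down.
B2 = 9: the only remaining digit allowed by both the 26 across and the 16 down.
D2 = 26 − 18 = 8 completes the 26 across.
B1 = 16 − 9 = 7 completes the 16 down.
D1 = 19 − 13 = 6 completes the 19 across.

7 9 2 8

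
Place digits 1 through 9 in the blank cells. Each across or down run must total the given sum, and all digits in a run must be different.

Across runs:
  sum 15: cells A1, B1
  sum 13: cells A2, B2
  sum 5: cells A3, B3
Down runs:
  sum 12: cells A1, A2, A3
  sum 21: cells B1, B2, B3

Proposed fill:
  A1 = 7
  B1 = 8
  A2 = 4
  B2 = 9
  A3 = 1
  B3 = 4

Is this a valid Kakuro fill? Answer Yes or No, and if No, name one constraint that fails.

Across: 7+8=15; 4+9=13; 1+4=5. Down: 7+4+1=12; 8+9+4=21. No digit repeats within any run.

Yes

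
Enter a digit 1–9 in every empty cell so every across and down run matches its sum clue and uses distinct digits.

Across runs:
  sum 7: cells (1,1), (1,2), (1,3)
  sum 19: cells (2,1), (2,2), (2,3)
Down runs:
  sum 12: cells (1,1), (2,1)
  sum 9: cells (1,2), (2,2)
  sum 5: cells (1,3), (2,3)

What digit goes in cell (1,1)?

4

7 in 3 cells must be {1,2,4}.
The 7 across and the 12 down share only 4, so (1,1) = 4.
(2,1) = 12 − 4 = 8 completes the 12 down.
Nothing is forced directly, so branch on (2,3), whose candidates are 2 or 4. If (2,3) = 2: then (1,3) would have to be in {1,2} for the 7 across but in {3} for the 5 down — contradiction. So (2,3) = 4.
(1,3) = 5 − 4 = 1 completes the 5 down.
(2,2) = 19 − 12 = 7 completes the 19 across.
(1,2) = 7 − 5 = 2 completes the 7 across.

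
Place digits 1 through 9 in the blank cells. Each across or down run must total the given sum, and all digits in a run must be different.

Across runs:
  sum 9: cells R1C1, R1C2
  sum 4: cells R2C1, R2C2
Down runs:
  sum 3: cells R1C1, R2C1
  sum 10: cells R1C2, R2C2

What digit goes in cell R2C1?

4 in 2 cells must be {1,3}; 3 in 2 cells must be {1,2}.
The 4 across and the 3 down share only 1, so R2C1 = 1.
R2C2 = 4 − 1 = 3 completes the 4 across.
R1C1 = 3 − 1 = 2 completes the 3 down.
R1C2 = 9 − 2 = 7 completes the 9 across.

1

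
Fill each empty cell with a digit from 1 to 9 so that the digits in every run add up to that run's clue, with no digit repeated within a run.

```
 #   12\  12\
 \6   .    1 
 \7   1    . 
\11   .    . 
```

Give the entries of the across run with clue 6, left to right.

5, 1

R1C1 = 6 − 1 = 5 completes the 6 across.
R2C2 = 7 − 1 = 6 completes the 7 across.
R3C1 = 12 − 6 = 6 completes the 12 down.
R3C2 = 11 − 6 = 5 completes the 11 across.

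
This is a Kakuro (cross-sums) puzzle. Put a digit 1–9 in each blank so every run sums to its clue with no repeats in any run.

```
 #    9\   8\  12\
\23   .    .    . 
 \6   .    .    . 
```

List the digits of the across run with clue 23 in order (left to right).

8 6 9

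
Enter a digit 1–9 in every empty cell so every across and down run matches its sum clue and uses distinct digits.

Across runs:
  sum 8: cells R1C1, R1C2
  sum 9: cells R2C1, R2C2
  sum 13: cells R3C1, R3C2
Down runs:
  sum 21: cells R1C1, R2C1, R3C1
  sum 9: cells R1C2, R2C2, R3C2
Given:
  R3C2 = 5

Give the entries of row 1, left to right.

R3C1 = 13 − 5 = 8 completes the 13 across.
Nothing is forced directly, so branch on R1C1, whose candidates are 6 or 7. If R1C1 = 6: then R1C2 would have to be in {2} for the 8 across but in {1,3} for the 9 down — contradiction. So R1C1 = 7.
R1C2 = 8 − 7 = 1 completes the 8 across.
R2C1 = 21 − 15 = 6 completes the 21 down.
R2C2 = 9 − 6 = 3 completes the 9 across.

7, 1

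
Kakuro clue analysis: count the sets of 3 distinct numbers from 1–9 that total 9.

3

3 distinct digits from 1–9 sum between 6 and 24.
Enumerating: {1,2,6}, {1,3,5}, {2,3,4}.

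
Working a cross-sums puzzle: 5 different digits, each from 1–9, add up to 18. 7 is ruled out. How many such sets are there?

5 distinct digits from 1–9 sum between 15 and 35.
Dropping sets that contain 7.
Enumerating: {1,2,3,4,8}, {1,2,4,5,6}.

2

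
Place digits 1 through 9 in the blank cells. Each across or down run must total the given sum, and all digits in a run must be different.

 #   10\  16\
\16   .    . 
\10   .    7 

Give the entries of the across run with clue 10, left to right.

16 in 2 cells must be {7,9}.
R1C2 = 16 − 7 = 9 completes the 16 down.
R2C1 = 10 − 7 = 3 completes the 10 across.
R1C1 = 16 − 9 = 7 completes the 16 across.

3 7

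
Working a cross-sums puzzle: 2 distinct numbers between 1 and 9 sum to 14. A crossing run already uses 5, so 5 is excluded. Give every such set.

{6,8}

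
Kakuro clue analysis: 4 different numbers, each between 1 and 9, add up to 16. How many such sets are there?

8

4 distinct digits from 1–9 sum between 10 and 30.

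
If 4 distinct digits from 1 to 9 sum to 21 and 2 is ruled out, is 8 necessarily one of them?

No

Counterexample: {1,4,7,9} sums to 21 under that restriction without using 8.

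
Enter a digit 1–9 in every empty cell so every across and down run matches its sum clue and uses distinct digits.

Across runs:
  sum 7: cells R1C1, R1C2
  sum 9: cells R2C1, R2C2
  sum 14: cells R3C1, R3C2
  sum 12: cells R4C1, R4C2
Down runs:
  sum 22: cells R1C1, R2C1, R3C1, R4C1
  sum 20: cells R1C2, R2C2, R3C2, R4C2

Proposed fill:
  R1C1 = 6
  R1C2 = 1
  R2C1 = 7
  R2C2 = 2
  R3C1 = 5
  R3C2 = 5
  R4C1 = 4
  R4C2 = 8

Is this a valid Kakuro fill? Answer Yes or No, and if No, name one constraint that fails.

No — the down run R1C2–R4C2 sums to 16, not 20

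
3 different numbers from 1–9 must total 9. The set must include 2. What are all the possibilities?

3 distinct digits from 1–9 sum between 6 and 24.
Keeping only sets containing 2.

{1,2,6}; {2,3,4}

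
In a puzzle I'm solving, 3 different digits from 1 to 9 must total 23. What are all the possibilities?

3 distinct digits from 1–9 sum between 6 and 24.
Only one set works: {6,8,9}.

{6,8,9}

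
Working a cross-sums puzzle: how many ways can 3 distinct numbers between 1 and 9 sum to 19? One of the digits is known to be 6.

3 distinct digits from 1–9 sum between 6 and 24.
Keeping only sets containing 6.
Enumerating: {4,6,9}, {5,6,8}.

2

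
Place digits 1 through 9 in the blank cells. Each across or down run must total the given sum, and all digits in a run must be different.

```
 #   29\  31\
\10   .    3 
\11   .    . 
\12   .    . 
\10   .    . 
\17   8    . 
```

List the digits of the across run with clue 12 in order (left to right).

5 7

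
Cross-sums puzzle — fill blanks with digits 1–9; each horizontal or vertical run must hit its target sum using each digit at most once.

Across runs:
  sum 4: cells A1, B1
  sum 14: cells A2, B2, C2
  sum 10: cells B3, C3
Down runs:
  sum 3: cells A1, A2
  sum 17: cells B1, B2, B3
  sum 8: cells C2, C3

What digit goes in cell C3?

1

4 in 2 cells must be {1,3}; 3 in 2 cells must be {1,2}.
The 4 across and the 3 down share only 1, so A1 = 1.
B1 = 4 − 1 = 3 completes the 4 across.
A2 = 3 − 1 = 2 completes the 3 down.
No cell is forced outright now. B2 can only be 5 or 8 or 9 (the digits allowed by both its 14 across and its 17 down). If B2 = 8: then C2 would have to be in {4} for the 14 across but in {1,2,3,5,6,7} for the 8 down — contradiction. If B2 = 9: that forces C2 = 3, after which B3 would have to be in {1,2,3,4,6,7,8,9} for the 10 across but in {5} for the 17 down — contradiction. So B2 = 5.
C2 = 14 − 7 = 7 completes the 14 across.
B3 = 17 − 8 = 9 completes the 17 down.
C3 = 10 − 9 = 1 completes the 10 across.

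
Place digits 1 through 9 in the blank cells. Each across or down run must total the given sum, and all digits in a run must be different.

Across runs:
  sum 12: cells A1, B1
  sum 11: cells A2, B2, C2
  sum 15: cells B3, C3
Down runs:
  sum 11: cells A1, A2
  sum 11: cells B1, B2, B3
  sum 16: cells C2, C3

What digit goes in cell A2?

3

16 in 2 cells must be {7,9}.
The 11 across and the 16 down share only 7, so C2 = 7.
C3 = 16 − 7 = 9 completes the 16 down.
A2 = 3: the only remaining digit allowed by both the 11 across and the 11 down.
B2 = 11 − 10 = 1 completes the 11 across.
B3 = 15 − 9 = 6 completes the 15 across.
A1 = 11 − 3 = 8 completes the 11 down.
B1 = 12 − 8 = 4 completes the 12 across.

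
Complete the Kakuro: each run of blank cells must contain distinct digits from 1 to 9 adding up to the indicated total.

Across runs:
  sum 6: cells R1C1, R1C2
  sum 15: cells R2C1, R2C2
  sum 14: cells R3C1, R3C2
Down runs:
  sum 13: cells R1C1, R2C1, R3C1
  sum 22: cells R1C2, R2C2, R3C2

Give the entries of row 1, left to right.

1 5

The 6 across and the 22 down share only 5, so R1C2 = 5.
R1C1 = 6 − 5 = 1 completes the 6 across.
Nothing is forced directly, so branch on R2C2, whose candidates are 8 or 9. If R2C2 = 9: then R2C1 would have to be in {6} for the 15 across but in {3,4,5,7,8,9} for the 13 down — contradiction. So R2C2 = 8.
R2C1 = 15 − 8 = 7 completes the 15 across.
R3C1 = 13 − 8 = 5 completes the 13 down.
R3C2 = 14 − 5 = 9 completes the 14 across.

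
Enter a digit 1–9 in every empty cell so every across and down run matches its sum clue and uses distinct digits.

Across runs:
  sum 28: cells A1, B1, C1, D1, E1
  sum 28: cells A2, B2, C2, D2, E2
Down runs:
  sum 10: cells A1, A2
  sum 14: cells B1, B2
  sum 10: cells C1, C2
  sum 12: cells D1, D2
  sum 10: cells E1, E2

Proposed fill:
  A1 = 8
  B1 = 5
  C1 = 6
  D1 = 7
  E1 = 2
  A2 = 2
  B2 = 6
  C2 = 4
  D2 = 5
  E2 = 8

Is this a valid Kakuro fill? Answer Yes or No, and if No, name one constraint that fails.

No — the down run B1–B2 sums to 11, not 14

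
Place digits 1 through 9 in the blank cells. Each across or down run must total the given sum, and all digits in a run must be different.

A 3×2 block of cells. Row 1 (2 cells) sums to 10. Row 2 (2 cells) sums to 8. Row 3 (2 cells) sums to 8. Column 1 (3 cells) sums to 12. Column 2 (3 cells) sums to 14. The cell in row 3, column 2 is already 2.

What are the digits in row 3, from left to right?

6 2

(3,1) = 8 − 2 = 6 completes the 8 across.
No cell is forced outright now. (1,1) can only be 1 or 2 or 4 (the digits allowed by both its 10 across and its 12 down). If (1,1) = 2: that forces (1,2) = 8, after which (2,1) would have to be in {1,2,3,5,6,7} for the 8 across but in {4} for the 12 down — contradiction. If (1,1) = 4: then (1,2) would have to be in {6} for the 10 across but in {3,4,5,7,8,9} for the 14 down — contradiction. So (1,1) = 1.
(1,2) = 10 − 1 = 9 completes the 10 across.
(2,1) = 12 − 7 = 5 completes the 12 down.
(2,2) = 8 − 5 = 3 completes the 8 across.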